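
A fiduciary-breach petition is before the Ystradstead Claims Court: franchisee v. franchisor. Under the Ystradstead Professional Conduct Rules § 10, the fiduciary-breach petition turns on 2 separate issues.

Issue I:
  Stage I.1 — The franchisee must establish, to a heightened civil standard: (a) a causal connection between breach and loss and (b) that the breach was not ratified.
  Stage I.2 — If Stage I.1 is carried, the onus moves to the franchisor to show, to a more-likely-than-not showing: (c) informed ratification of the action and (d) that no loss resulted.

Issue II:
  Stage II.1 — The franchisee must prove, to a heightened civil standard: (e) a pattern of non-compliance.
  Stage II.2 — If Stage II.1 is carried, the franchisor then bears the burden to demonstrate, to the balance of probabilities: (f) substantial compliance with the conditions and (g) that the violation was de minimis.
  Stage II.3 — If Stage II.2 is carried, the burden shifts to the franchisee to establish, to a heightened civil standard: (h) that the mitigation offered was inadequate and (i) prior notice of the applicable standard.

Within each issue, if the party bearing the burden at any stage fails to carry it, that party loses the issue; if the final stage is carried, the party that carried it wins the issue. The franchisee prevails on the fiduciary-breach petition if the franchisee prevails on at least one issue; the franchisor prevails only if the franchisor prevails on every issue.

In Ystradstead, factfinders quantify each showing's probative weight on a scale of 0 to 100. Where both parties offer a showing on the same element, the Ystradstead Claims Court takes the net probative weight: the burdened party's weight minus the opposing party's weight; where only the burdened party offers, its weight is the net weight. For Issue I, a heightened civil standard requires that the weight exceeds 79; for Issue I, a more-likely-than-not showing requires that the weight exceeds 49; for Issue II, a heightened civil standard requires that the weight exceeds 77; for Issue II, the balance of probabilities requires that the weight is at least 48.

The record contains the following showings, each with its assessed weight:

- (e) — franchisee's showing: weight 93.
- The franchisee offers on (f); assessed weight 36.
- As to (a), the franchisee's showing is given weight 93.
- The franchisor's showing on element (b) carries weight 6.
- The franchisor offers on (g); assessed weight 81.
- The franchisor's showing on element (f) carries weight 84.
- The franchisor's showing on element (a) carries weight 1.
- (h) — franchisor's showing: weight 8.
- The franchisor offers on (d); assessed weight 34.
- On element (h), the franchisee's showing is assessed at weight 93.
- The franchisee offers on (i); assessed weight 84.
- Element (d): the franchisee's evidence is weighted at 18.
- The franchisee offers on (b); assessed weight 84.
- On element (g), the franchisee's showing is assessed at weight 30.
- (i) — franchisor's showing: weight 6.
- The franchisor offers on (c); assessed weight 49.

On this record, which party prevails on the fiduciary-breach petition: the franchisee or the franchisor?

— Issue I —
Stage I.1 — burden on franchisee; standard: a heightened civil standard (weight exceeds 79).
    (a): 93 − 1 = 92 > 79 [met]
    (b): 84 − 6 = 78 ≤ 79 [not met]
  Not every element is met, so the franchisee fails to carry Stage I.1.
The franchisor prevails on this issue.
— Issue II —
At Stage II.1 the franchisee must meet a heightened civil standard (weight exceeds 77): on (e) the weight is 93, which does exceed 77, so (e) meets the standard.
  All elements met. The burden passes to the franchisor.
At Stage II.2 the franchisor must meet the balance of probabilities (weight is at least 48): on (f) the weight is 84 less the opposing 36 gives net 48, ≥ 48, so (f) meets the standard; on (g) the weight is 81 less the opposing 30 gives net 51, which does reach 48, so (g) meets the standard.
  Stage II.2 carried; the burden shifts to the franchisee.
At Stage II.3 the franchisee must meet a heightened civil standard (weight exceeds 77): on (h) the weight is 93 less the opposing 8 gives net 85, which does exceed 77, so (h) meets the standard; on (i) the weight is 84 less the opposing 6 gives net 78, > 77, so (i) meets the standard.
  The franchisee carries the last stage.
All stages carried — the franchisee prevails on this issue.
Per-issue: Issue I → franchisor; Issue II → franchisee. The franchisee must prevail on at least one issue; overall, the franchisee prevails.

franchisee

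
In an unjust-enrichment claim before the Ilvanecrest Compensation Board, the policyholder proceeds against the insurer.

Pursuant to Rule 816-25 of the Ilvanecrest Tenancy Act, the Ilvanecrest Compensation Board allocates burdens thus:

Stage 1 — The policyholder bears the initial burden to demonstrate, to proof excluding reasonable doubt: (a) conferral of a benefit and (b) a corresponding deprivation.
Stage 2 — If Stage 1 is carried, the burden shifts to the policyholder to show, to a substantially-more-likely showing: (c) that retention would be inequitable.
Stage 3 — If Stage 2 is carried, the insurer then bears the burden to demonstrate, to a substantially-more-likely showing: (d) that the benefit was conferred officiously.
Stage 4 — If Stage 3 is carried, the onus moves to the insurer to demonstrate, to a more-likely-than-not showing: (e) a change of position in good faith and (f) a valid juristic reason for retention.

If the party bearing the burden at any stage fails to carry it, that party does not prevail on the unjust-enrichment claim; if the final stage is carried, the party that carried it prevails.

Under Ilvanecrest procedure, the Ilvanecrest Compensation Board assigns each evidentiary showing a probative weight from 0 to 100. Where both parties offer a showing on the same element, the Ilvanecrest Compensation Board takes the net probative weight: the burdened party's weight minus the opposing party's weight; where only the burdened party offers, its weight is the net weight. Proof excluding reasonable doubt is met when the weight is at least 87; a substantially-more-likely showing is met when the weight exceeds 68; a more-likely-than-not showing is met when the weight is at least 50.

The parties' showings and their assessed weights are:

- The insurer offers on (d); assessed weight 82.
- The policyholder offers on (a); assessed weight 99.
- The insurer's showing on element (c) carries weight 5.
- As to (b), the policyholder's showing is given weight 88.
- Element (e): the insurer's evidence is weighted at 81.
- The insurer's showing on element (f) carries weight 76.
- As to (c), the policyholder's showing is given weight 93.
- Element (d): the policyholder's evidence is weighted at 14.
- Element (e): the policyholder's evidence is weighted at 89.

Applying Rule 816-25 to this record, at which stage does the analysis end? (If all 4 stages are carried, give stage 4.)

stage 3

Stage 1 — burden on policyholder; standard: proof excluding reasonable doubt (weight is at least 87).
    (a): 99 ≥ 87 [met]
    (b): 88 ≥ 87 [met]
  Stage 1 is satisfied; the policyholder continues to bear the burden.
Stage 2 — burden on policyholder; standard: a substantially-more-likely showing (weight exceeds 68).
    (c): 93 − 5 = 88 > 68 [met]
  Stage 2 is satisfied; the onus moves to the insurer.
Stage 3 — burden on insurer; standard: a substantially-more-likely showing (weight exceeds 68).
    (d): 82 − 14 = 68 ≤ 68 [not met]
  Not every element is met, so the insurer fails to carry Stage 3.
The policyholder prevails.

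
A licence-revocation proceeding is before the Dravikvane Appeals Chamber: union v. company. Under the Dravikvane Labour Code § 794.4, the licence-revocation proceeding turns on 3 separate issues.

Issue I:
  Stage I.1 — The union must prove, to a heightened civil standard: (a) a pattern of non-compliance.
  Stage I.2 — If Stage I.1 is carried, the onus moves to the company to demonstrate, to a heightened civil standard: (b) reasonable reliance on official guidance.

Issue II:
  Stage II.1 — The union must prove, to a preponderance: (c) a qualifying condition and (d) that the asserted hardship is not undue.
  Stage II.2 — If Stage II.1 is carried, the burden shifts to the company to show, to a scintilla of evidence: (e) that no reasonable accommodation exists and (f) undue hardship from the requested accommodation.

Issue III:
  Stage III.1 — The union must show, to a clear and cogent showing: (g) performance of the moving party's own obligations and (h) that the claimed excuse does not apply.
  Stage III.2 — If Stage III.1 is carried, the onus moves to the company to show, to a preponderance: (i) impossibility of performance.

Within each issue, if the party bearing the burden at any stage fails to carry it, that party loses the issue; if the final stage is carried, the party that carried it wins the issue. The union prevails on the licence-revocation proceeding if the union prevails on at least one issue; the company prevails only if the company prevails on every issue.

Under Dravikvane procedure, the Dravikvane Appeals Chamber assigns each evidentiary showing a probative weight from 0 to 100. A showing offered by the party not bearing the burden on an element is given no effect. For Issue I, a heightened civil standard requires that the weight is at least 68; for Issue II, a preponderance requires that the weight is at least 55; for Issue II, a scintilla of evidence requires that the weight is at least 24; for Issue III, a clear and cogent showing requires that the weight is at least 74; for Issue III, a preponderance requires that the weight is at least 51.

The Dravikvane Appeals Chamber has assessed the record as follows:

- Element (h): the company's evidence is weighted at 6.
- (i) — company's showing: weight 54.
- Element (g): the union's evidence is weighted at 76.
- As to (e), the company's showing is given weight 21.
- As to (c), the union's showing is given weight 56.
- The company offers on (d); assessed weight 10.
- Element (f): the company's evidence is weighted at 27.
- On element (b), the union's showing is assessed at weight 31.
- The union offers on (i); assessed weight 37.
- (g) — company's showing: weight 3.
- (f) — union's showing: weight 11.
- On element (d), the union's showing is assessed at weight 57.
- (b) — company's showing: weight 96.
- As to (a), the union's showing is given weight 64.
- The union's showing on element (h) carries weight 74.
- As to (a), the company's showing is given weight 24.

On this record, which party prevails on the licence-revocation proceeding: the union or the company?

— Issue I —
Stage I.1 — burden on union; standard: a heightened civil standard (weight is at least 68).
    (a): 64 (company's 24 disregarded) < 68 [not met]
  The union does not carry Stage I.1.
The analysis ends at Stage I.1; the company prevails on this issue.
— Issue II —
Stage II.1 (union, a preponderance, weight is at least 55): (c) 56 ≥ 55 — meets; (d) 57 (company's 10 disregarded) ≥ 55 — meets.
  Stage II.1 carried; the burden shifts to the company.
Stage II.2 (company, a scintilla of evidence, weight is at least 24): (e) 21 < 24 — fails; (f) 27 (union's 11 disregarded) ≥ 24 — meets.
  Stage II.2 not carried; the company fails its burden.
So the union prevails on this issue.
— Issue III —
At Stage III.1 the union must meet a clear and cogent showing (weight is at least 74): on (g) the weight is 76 (the company's 3 is given no effect), which does reach 74, so (g) meets the standard; on (h) the weight is 74 (the company's 6 is given no effect), which does reach 74, so (h) meets the standard.
  Stage III.1 carried; the burden shifts to the company.
At Stage III.2 the company must meet a preponderance (weight is at least 51): on (i) the weight is 54 (the union's 37 is given no effect), ≥ 51, so (i) meets the standard.
  All elements met at the final stage.
All stages carried — the company prevails on this issue.
Per-issue: Issue I → company; Issue II → union; Issue III → company. The union must prevail on at least one issue; overall, the union prevails.

union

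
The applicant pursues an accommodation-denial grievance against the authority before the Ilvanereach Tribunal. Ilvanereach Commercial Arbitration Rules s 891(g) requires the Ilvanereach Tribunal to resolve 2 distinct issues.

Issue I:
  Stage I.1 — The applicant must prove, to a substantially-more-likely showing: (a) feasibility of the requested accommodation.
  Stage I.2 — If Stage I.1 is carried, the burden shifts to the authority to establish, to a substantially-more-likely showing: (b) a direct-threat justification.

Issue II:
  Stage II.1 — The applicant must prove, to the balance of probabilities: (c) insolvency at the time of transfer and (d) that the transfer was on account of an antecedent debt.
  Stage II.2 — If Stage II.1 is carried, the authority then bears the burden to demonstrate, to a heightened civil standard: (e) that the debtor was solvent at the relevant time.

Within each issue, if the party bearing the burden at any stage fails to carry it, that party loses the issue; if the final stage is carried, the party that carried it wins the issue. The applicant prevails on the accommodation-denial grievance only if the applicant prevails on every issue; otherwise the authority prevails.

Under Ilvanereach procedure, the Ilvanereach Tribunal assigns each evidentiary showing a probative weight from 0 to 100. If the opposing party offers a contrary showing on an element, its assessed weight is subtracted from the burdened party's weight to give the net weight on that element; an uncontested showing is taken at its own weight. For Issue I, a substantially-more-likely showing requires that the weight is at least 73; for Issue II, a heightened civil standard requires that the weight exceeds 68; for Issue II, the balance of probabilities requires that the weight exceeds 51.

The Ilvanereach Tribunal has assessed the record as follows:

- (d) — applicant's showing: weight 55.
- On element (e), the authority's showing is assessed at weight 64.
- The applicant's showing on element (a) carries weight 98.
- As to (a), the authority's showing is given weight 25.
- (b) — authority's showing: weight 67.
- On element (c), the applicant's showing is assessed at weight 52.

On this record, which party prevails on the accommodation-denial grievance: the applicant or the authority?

applicant

— Issue I —
Stage I.1 (applicant, a substantially-more-likely showing, weight is at least 73): (a) net 98−25=73 ≥ 73 — meets.
  All elements met. The burden passes to the authority.
Stage I.2 (authority, a substantially-more-likely showing, weight is at least 73): (b) 67 < 73 — fails.
  The authority does not carry Stage I.2.
The analysis ends at Stage I.2; the applicant prevails on this issue.
— Issue II —
Stage II.1 (applicant, the balance of probabilities, weight exceeds 51): (c) 52 > 51 — meets; (d) 55 > 51 — meets.
  All elements met. The burden passes to the authority.
Stage II.2 (authority, a heightened civil standard, weight exceeds 68): (e) 64 ≤ 68 — fails.
  The authority does not carry Stage II.2.
The applicant prevails on this issue.
Per-issue: Issue I → applicant; Issue II → applicant. The applicant must prevail on every issue; overall, the applicant prevails.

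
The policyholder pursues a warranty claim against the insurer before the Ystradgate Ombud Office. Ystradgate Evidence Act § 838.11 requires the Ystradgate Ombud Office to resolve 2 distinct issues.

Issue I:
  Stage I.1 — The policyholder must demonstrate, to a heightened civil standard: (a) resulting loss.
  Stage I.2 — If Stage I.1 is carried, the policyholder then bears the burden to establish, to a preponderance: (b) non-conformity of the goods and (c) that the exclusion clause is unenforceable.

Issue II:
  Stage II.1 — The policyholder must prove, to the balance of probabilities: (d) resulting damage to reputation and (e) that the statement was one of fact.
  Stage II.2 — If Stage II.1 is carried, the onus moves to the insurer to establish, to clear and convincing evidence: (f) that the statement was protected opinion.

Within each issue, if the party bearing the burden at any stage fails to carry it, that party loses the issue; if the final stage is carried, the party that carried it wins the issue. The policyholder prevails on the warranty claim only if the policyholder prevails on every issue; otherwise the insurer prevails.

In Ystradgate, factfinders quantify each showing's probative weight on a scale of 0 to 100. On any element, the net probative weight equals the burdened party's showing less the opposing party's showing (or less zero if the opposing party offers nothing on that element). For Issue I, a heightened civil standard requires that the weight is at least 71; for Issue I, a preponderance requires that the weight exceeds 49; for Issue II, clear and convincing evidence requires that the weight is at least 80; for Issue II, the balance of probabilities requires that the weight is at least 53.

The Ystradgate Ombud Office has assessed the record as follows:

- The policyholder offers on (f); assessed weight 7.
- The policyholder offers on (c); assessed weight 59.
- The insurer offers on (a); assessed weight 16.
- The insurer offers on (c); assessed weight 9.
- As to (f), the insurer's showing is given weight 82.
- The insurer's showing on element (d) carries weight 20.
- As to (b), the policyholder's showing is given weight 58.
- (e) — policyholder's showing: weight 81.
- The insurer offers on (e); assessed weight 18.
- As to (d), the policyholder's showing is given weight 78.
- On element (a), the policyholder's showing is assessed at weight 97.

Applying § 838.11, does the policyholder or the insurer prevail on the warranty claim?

— Issue I —
Stage I.1 — burden on policyholder; standard: a heightened civil standard (weight is at least 71).
    (a): 97 − 16 = 81 ≥ 71 [met]
  Stage I.1 is satisfied; the policyholder continues to bear the burden.
Stage I.2 — burden on policyholder; standard: a preponderance (weight exceeds 49).
    (b): 58 > 49 [met]
    (c): 59 − 9 = 50 > 49 [met]
  Stage I.2 carried; the final stage is satisfied.
With every stage satisfied, the policyholder prevails on this issue.
— Issue II —
Stage II.1 — burden on policyholder; standard: the balance of probabilities (weight is at least 53).
    (d): 78 − 20 = 58 ≥ 53 [met]
    (e): 81 − 18 = 63 ≥ 53 [met]
  All elements met. The burden passes to the insurer.
Stage II.2 — burden on insurer; standard: clear and convincing evidence (weight is at least 80).
    (f): 82 − 7 = 75 < 80 [not met]
  Not every element is met, so the insurer fails to carry Stage II.2.
The policyholder prevails on this issue.
Per-issue: Issue I → policyholder; Issue II → policyholder. The policyholder must prevail on every issue; overall, the policyholder prevails.

policyholder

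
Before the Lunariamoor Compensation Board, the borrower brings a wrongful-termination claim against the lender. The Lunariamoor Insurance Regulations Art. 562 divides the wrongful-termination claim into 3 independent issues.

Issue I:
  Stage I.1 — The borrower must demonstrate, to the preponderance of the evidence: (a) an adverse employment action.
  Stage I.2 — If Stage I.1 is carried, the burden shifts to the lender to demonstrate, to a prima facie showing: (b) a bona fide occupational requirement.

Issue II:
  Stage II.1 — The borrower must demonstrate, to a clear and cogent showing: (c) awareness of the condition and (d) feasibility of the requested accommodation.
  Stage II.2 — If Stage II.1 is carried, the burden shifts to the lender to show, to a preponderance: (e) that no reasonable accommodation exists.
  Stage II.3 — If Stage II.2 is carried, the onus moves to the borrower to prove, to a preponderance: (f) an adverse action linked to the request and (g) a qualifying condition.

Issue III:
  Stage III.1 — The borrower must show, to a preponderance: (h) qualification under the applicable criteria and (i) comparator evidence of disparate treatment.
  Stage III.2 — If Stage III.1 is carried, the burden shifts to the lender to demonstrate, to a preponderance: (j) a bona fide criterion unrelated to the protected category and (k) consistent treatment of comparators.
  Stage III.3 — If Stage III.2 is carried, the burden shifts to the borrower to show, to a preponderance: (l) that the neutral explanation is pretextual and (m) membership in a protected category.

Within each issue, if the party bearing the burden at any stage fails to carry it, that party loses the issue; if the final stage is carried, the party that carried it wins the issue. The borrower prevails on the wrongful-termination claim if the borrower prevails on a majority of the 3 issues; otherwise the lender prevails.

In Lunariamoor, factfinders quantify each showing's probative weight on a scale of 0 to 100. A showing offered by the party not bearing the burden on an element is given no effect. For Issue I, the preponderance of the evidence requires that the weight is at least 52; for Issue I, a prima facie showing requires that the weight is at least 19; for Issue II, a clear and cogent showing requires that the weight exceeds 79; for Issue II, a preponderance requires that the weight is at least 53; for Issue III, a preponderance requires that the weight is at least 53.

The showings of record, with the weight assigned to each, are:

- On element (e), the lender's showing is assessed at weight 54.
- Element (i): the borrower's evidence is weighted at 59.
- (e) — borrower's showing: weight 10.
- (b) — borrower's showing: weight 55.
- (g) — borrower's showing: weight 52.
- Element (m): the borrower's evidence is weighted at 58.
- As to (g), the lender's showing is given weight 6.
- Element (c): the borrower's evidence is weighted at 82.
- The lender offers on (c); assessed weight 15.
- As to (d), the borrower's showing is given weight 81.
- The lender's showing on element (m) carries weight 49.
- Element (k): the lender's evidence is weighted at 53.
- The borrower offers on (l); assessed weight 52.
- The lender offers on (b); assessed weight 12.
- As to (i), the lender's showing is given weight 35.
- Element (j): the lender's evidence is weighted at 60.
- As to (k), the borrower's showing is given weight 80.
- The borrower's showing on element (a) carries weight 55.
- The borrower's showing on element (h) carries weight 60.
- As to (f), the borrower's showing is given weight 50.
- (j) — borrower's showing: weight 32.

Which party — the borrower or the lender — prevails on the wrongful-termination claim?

— Issue I —
Stage I.1 — burden on borrower; standard: the preponderance of the evidence (weight is at least 52).
    (a): 55 ≥ 52 [met]
  The borrower carries Stage I.1; the lender now bears the burden.
Stage I.2 — burden on lender; standard: a prima facie showing (weight is at least 19).
    (b): 12 (borrower's 55 disregarded) < 19 [not met]
  Stage I.2 not carried; the lender fails its burden.
So the borrower prevails on this issue.
— Issue II —
At Stage II.1 the borrower must meet a clear and cogent showing (weight exceeds 79): on (c) the weight is 82 (the lender's 15 is given no effect), which does exceed 79, so (c) meets the standard; on (d) the weight is 81, which does exceed 79, so (d) meets the standard.
  Stage II.1 carried; the burden shifts to the lender.
At Stage II.2 the lender must meet a preponderance (weight is at least 53): on (e) the weight is 54 (the borrower's 10 is given no effect), which does reach 53, so (e) meets the standard.
  All elements met. The burden passes to the borrower.
At Stage II.3 the borrower must meet a preponderance (weight is at least 53): on (f) the weight is 50, < 53, so (f) does not meet the standard; on (g) the weight is 52 (the lender's 6 is given no effect), < 53, so (g) does not meet the standard.
  Stage II.3 not carried; the borrower fails its burden.
The analysis ends at Stage II.3; the lender prevails on this issue.
— Issue III —
At Stage III.1 the borrower must meet a preponderance (weight is at least 53): on (h) the weight is 60, ≥ 53, so (h) meets the standard; on (i) the weight is 59 (the lender's 35 is given no effect), which does reach 53, so (i) meets the standard.
  All elements met. The burden passes to the lender.
At Stage III.2 the lender must meet a preponderance (weight is at least 53): on (j) the weight is 60 (the borrower's 32 is given no effect), which does reach 53, so (j) meets the standard; on (k) the weight is 53 (the borrower's 80 is given no effect), which does reach 53, so (k) meets the standard.
  Stage III.2 carried; the burden shifts to the borrower.
At Stage III.3 the borrower must meet a preponderance (weight is at least 53): on (l) the weight is 52, which does not reach 53, so (l) does not meet the standard; on (m) the weight is 58 (the lender's 49 is given no effect), ≥ 53, so (m) meets the standard.
  Not every element is met, so the borrower fails to carry Stage III.3.
So the lender prevails on this issue.
Per-issue: Issue I → borrower; Issue II → lender; Issue III → lender. The borrower must prevail on a majority of issues; overall, the lender prevails.

lender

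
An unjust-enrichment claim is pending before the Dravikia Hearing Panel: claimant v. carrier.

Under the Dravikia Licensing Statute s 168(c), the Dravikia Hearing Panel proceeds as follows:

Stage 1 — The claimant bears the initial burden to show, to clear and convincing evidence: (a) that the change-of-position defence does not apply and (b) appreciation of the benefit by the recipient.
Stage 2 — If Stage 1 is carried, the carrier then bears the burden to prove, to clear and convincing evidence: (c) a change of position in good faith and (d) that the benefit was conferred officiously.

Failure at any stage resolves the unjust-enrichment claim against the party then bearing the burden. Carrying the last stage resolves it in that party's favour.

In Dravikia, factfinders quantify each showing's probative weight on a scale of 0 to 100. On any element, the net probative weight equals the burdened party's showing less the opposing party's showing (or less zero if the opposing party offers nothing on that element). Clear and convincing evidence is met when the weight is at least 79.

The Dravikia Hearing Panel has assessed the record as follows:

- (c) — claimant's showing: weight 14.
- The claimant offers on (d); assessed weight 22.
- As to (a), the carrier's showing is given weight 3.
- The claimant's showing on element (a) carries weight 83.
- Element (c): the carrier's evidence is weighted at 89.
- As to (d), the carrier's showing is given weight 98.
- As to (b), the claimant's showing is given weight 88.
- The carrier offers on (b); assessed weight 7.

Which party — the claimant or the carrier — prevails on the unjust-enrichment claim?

claimant

Stage 1 — burden on claimant; standard: clear and convincing evidence (weight is at least 79).
    (a): 83 − 3 = 80 ≥ 79 [met]
    (b): 88 − 7 = 81 ≥ 79 [met]
  The claimant carries Stage 1; the carrier now bears the burden.
Stage 2 — burden on carrier; standard: clear and convincing evidence (weight is at least 79).
    (c): 89 − 14 = 75 < 79 [not met]
    (d): 98 − 22 = 76 < 79 [not met]
  Not every element is met, so the carrier fails to carry Stage 2.
So the claimant prevails.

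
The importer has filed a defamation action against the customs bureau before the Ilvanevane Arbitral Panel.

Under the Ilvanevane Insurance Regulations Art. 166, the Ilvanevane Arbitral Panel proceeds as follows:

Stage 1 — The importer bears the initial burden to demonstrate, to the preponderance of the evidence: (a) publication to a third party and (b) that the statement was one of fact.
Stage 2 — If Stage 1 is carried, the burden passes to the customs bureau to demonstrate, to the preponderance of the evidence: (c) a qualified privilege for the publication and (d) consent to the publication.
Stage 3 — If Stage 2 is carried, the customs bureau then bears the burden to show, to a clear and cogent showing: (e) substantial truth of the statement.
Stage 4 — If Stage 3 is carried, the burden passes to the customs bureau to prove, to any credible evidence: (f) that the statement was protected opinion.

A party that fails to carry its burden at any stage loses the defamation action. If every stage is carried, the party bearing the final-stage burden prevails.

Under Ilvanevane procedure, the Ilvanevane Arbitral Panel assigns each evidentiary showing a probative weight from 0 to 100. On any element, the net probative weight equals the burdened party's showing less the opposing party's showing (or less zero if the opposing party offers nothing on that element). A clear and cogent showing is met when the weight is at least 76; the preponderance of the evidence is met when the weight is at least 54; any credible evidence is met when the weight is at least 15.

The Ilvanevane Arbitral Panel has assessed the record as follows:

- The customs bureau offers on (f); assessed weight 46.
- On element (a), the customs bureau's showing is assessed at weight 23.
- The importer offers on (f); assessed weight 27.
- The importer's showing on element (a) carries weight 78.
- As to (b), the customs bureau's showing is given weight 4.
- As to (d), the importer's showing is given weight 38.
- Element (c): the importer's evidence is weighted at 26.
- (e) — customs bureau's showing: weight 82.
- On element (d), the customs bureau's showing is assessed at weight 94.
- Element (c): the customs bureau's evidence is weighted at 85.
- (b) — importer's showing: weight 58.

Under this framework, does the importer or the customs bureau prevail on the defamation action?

At Stage 1 the importer must meet the preponderance of the evidence (weight is at least 54): on (a) the weight is 78 less the opposing 23 gives net 55, ≥ 54, so (a) meets the standard; on (b) the weight is 58 less the opposing 4 gives net 54, ≥ 54, so (b) meets the standard.
  All elements met. The burden passes to the customs bureau.
At Stage 2 the customs bureau must meet the preponderance of the evidence (weight is at least 54): on (c) the weight is 85 less the opposing 26 gives net 59, ≥ 54, so (c) meets the standard; on (d) the weight is 94 less the opposing 38 gives net 56, which does reach 54, so (d) meets the standard.
  Stage 2 is satisfied; the customs bureau continues to bear the burden.
At Stage 3 the customs bureau must meet a clear and cogent showing (weight is at least 76): on (e) the weight is 82, ≥ 76, so (e) meets the standard.
  Stage 3 carried; the burden remains with the customs bureau.
At Stage 4 the customs bureau must meet any credible evidence (weight is at least 15): on (f) the weight is 46 less the opposing 27 gives net 19, which does reach 15, so (f) meets the standard.
  Stage 4 carried; the final stage is satisfied.
Every stage carried; the customs bureau prevails.

customs bureau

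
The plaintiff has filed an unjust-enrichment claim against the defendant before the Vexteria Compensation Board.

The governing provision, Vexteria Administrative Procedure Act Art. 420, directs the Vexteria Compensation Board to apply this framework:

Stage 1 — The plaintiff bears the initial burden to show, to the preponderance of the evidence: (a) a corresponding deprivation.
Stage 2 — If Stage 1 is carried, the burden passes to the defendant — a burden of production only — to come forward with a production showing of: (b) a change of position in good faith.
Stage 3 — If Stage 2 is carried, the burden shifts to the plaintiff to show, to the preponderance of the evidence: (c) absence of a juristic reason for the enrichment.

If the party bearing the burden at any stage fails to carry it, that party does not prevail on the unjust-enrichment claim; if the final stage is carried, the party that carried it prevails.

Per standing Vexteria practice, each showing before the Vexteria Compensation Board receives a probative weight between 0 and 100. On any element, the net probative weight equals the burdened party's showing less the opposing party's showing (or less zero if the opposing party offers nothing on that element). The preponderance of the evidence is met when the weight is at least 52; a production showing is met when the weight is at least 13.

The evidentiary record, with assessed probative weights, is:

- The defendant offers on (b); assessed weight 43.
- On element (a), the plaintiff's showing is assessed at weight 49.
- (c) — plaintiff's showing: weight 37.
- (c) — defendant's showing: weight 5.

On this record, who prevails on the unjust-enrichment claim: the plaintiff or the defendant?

Stage 1 (plaintiff, the preponderance of the evidence, weight is at least 52): (a) 49 < 52 — fails.
  Not every element is met, so the plaintiff fails to carry Stage 1.
The analysis ends at Stage 1; the defendant prevails.

defendant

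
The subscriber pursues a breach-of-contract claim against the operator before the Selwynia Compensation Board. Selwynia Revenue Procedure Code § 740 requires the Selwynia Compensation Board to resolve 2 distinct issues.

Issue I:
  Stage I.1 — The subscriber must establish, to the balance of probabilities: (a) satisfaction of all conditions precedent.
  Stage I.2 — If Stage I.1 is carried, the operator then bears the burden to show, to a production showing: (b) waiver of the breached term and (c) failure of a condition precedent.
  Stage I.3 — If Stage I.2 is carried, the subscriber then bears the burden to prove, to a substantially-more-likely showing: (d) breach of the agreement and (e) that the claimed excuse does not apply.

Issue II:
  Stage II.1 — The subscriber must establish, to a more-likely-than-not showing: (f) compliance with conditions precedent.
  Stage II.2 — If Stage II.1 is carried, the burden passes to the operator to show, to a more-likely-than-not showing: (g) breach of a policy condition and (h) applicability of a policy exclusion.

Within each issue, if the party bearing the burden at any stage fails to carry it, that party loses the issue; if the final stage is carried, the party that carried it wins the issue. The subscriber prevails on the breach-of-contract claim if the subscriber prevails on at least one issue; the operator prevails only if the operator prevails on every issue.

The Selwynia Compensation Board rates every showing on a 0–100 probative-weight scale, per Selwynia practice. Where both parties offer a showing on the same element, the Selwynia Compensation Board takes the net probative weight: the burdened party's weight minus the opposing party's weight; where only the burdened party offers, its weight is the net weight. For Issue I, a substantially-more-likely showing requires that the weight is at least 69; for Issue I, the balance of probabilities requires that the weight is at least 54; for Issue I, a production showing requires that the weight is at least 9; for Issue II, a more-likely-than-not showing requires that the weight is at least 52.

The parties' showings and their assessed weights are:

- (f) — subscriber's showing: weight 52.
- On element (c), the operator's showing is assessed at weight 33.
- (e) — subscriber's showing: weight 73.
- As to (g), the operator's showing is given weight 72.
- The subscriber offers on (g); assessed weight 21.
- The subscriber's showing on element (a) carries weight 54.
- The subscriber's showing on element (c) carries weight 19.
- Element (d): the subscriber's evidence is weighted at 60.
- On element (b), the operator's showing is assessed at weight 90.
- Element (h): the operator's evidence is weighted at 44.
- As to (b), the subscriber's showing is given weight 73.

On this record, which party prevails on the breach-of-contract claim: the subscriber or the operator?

subscriber

— Issue I —
Stage I.1 — burden on subscriber; standard: the balance of probabilities (weight is at least 54).
    (a): 54 ≥ 54 [met]
  Stage I.1 is satisfied; the onus moves to the operator.
Stage I.2 — burden on operator; standard: a production showing (weight is at least 9).
    (b): 90 − 73 = 17 ≥ 9 [met]
    (c): 33 − 19 = 14 ≥ 9 [met]
  All elements met. The burden passes to the subscriber.
Stage I.3 — burden on subscriber; standard: a substantially-more-likely showing (weight is at least 69).
    (d): 60 < 69 [not met]
    (e): 73 ≥ 69 [met]
  The subscriber does not carry Stage I.3.
The analysis ends at Stage I.3; the operator prevails on this issue.
— Issue II —
At Stage II.1 the subscriber must meet a more-likely-than-not showing (weight is at least 52): on (f) the weight is 52, ≥ 52, so (f) meets the standard.
  Stage II.1 is satisfied; the onus moves to the operator.
At Stage II.2 the operator must meet a more-likely-than-not showing (weight is at least 52): on (g) the weight is 72 less the opposing 21 gives net 51, < 52, so (g) does not meet the standard; on (h) the weight is 44, which does not reach 52, so (h) does not meet the standard.
  Stage II.2 not carried; the operator fails its burden.
The subscriber prevails on this issue.
Per-issue: Issue I → operator; Issue II → subscriber. The subscriber must prevail on at least one issue; overall, the subscriber prevails.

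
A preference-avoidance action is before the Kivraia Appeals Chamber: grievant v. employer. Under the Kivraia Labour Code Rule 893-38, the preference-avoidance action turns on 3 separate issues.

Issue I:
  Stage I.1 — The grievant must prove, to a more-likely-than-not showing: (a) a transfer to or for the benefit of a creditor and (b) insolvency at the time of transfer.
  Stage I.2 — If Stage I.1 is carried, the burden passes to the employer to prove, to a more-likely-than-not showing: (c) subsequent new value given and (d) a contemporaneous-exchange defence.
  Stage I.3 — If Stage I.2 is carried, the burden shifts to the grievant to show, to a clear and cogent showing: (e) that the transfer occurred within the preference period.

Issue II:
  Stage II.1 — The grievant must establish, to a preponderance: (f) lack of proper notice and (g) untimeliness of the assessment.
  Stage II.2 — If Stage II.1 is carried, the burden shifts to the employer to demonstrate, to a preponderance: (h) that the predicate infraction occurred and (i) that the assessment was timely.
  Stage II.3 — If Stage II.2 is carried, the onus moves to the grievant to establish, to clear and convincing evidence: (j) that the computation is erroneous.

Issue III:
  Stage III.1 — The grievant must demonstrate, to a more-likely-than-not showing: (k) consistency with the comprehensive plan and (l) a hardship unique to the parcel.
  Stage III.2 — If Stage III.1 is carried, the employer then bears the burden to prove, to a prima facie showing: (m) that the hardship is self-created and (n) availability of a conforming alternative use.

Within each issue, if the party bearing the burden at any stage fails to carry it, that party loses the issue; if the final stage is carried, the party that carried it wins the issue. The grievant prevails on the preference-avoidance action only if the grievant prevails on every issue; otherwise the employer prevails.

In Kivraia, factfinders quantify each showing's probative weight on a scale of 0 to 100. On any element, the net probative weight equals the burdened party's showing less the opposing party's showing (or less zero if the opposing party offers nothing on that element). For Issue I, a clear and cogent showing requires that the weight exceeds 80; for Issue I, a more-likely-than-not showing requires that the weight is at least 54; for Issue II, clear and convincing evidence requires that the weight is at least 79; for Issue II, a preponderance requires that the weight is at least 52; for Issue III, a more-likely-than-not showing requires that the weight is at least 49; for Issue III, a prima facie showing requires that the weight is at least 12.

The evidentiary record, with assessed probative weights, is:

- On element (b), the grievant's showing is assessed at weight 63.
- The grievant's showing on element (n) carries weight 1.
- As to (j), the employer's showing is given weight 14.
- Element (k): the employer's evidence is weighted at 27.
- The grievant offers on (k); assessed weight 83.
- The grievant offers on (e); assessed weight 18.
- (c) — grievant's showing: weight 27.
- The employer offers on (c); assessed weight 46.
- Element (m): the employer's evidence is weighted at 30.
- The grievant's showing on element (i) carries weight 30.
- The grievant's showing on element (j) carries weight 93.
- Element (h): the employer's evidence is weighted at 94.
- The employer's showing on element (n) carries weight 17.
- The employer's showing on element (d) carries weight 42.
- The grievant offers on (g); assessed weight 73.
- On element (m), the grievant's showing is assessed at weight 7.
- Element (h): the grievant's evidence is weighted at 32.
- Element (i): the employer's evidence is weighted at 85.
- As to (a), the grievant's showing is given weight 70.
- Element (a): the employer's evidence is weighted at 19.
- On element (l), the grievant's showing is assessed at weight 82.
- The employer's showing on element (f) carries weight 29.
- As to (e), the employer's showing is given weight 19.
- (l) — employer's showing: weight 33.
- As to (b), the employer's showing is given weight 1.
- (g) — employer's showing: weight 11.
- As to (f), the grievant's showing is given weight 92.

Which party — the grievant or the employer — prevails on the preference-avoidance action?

employer

— Issue I —
At Stage I.1 the grievant must meet a more-likely-than-not showing (weight is at least 54): on (a) the weight is 70 less the opposing 19 gives net 51, which does not reach 54, so (a) does not meet the standard; on (b) the weight is 63 less the opposing 1 gives net 62, ≥ 54, so (b) meets the standard.
  Not every element is met, so the grievant fails to carry Stage I.1.
The employer prevails on this issue.
— Issue II —
Stage II.1 (grievant, a preponderance, weight is at least 52): (f) net 92−29=63 ≥ 52 — meets; (g) net 73−11=62 ≥ 52 — meets.
  The grievant carries Stage II.1; the employer now bears the burden.
Stage II.2 (employer, a preponderance, weight is at least 52): (h) net 94−32=62 ≥ 52 — meets; (i) net 85−30=55 ≥ 52 — meets.
  Stage II.2 is satisfied; the onus moves to the grievant.
Stage II.3 (grievant, clear and convincing evidence, weight is at least 79): (j) net 93−14=79 ≥ 79 — meets.
  The grievant carries the last stage.
With every stage satisfied, the grievant prevails on this issue.
— Issue III —
Stage III.1 — burden on grievant; standard: a more-likely-than-not showing (weight is at least 49).
    (k): 83 − 27 = 56 ≥ 49 [met]
    (l): 82 − 33 = 49 ≥ 49 [met]
  Stage III.1 is satisfied; the onus moves to the employer.
Stage III.2 — burden on employer; standard: a prima facie showing (weight is at least 12).
    (m): 30 − 7 = 23 ≥ 12 [met]
    (n): 17 − 1 = 16 ≥ 12 [met]
  All elements met at the final stage.
With every stage satisfied, the employer prevails on this issue.
Per-issue: Issue I → employer; Issue II → grievant; Issue III → employer. The grievant must prevail on every issue; overall, the employer prevails.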